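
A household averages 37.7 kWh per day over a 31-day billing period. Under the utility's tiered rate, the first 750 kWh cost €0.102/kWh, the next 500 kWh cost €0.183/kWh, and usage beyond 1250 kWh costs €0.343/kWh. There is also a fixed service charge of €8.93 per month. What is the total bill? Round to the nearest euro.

Usage = 37.7 kWh/day × 31 days = 1168.7 kWh
First 750 kWh × €0.102 = €76.50
Next 418.7 kWh × €0.183 = €76.62
Remaining tier: 0 kWh (not reached)
Energy charge = €153.12; + service €8.93 = €162.05 ≈ €162

€162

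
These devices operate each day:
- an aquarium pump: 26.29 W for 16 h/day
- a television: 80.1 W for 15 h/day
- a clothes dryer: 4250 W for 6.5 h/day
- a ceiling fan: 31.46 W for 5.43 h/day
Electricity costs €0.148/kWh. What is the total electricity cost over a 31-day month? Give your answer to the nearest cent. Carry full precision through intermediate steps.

€134.97

aquarium pump: 26.29 W × 16 h × 31 d = 13,040 Wh = 13.04 kWh
television: 80.1 W × 15 h × 31 d = 37,246 Wh = 37.25 kWh
clothes dryer: 4250 W × 6.5 h × 31 d = 856,375 Wh = 856.4 kWh
ceiling fan: 31.46 W × 5.43 h × 31 d = 5,296 Wh = 5.296 kWh
Total energy = 13.04 + 37.25 + 856.4 + 5.296 = 912 kWh
Cost = 912 kWh × €0.148 = €134.97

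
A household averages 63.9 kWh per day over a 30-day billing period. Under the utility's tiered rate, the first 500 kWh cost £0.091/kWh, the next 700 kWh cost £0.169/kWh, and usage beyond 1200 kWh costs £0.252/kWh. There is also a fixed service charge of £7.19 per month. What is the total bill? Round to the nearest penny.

£351.67

Usage = 63.9 kWh/day × 30 days = 1917 kWh
First 500 kWh × £0.091 = £45.50
Next 700 kWh × £0.169 = £118.30
Remaining 717 kWh × £0.252 = £180.68
Energy charge = £344.48; + service £7.19 = £351.67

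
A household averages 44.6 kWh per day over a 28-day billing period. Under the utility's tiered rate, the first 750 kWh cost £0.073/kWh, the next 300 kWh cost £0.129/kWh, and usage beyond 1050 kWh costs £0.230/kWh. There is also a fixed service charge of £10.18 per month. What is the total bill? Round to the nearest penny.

Usage = 44.6 kWh/day × 28 days = 1248.8 kWh
First 750 kWh × £0.073 = £54.75
Next 300 kWh × £0.129 = £38.70
Remaining 198.8 kWh × £0.230 = £45.72
Energy charge = £139.17; + service £10.18 = £149.35

£149.35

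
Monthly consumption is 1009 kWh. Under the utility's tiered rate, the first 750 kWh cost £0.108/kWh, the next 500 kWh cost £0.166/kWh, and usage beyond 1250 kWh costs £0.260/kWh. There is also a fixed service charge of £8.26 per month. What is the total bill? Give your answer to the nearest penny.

First 750 kWh × £0.108 = £81.00
Next 259 kWh × £0.166 = £42.99
Remaining tier: 0 kWh (not reached)
Energy charge = £123.99; + service £8.26 = £132.25

£132.25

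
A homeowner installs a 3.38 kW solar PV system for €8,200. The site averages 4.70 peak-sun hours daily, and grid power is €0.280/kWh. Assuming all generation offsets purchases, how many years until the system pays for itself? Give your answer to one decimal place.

Daily generation = 3.38 kW × 4.70 h = 15.89 kWh
Annual generation = 15.89 × 365 = 5798.4 kWh
Annual savings = 5798.4 × €0.280 = €1,623.55
Payback = €8,200 / €1,623.55 = 5.05 years

5.1 years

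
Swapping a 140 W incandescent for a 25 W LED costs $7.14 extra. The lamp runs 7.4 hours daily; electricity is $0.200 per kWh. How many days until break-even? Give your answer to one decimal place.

Power saved = 140 − 25 = 115 W
Daily energy saved = 115 W × 7.4 h = 851 Wh = 0.851 kWh
Daily savings = 0.851 × $0.200 = $0.1702
Payback = $7.14 / $0.1702 per day = 41.95 days

42.0 days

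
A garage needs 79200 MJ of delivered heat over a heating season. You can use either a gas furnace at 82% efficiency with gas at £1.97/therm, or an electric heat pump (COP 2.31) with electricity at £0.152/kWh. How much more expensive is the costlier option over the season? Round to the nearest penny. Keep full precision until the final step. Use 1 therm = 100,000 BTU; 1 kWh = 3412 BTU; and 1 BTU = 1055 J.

£355.78

Heat load = 79200 MJ = 79,200,000,000 J / 1055 = 75,071,090 BTU
Gas: input = 75,071,090 / 0.82 = 91,550,110 BTU = 915.5 therm → 915.5 × £1.97 = £1,803.54
Heat pump: 75,071,090 BTU / 3412 = 22,000 kWh heat; / 2.31 = 9,525 kWh in → × £0.152 = £1,447.76
Difference = |£1,803.54 − £1,447.76| = £355.78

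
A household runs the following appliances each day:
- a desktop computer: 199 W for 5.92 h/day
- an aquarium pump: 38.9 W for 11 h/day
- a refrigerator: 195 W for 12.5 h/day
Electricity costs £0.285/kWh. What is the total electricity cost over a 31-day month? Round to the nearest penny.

desktop computer: 199 W × 5.92 h × 31 d = 36,520 Wh = 36.52 kWh
aquarium pump: 38.9 W × 11 h × 31 d = 13,265 Wh = 13.26 kWh
refrigerator: 195 W × 12.5 h × 31 d = 75,562 Wh = 75.56 kWh
Total energy = 36.52 + 13.26 + 75.56 = 125.3 kWh
Cost = 125.3 kWh × £0.285 = £35.72

£35.72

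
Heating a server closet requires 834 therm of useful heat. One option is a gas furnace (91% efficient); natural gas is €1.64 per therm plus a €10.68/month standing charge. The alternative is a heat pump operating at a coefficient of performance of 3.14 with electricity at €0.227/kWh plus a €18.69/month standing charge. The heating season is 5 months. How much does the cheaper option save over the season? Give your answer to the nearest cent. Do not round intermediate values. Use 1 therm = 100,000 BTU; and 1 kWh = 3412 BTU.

Heat load = 834 therm × 100,000 = 83,400,000 BTU
Gas: input = 83,400,000 / 0.91 = 91,648,352 BTU = 916.5 therm → 916.5 × €1.64 = €1,503.03; + 5 × €10.68 standing = €1,556.43
Heat pump: 83,400,000 BTU / 3412 = 24,440 kWh heat; / 3.14 = 7,784 kWh in → × €0.227 = €1,767.07; + 5 × €18.69 standing = €1,860.52
Difference = |€1,556.43 − €1,860.52| = €304.08

€304.08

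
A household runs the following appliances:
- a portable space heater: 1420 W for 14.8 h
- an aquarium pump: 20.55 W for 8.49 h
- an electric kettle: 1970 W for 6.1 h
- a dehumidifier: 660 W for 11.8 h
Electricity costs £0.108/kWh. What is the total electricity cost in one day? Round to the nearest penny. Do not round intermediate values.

£4.43

portable space heater: 1420 W × 14.8 h = 21,016 Wh = 21.02 kWh
aquarium pump: 20.55 W × 8.49 h = 174 Wh = 0.1745 kWh
electric kettle: 1970 W × 6.1 h = 12,017 Wh = 12.02 kWh
dehumidifier: 660 W × 11.8 h = 7,788 Wh = 7.788 kWh
Total energy = 21.02 + 0.1745 + 12.02 + 7.788 = 41 kWh
Cost = 41 kWh × £0.108 = £4.43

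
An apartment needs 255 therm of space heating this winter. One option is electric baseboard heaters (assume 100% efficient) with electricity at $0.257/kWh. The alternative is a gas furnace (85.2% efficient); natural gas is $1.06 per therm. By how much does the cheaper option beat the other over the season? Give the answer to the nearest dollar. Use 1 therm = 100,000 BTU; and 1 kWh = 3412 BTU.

Heat load = 255 therm × 100,000 = 25,500,000 BTU
Gas: input = 25,500,000 / 0.852 = 29,929,577 BTU = 299.3 therm → 299.3 × $1.06 = $317.25
Electric: 25,500,000 BTU / 3412 = 7,474 kWh → × $0.257 = $1,920.72
Difference = |$317.25 − $1,920.72| = $1,603.47 ≈ $1603

$1603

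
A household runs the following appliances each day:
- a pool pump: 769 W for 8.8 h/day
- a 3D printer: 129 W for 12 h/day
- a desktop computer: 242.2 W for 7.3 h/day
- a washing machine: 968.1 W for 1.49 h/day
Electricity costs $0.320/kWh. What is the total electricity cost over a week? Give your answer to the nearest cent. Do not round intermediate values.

$25.82

pool pump: 769 W × 8.8 h × 7 d = 47,370 Wh = 47.37 kWh
3D printer: 129 W × 12 h × 7 d = 10,836 Wh = 10.84 kWh
desktop computer: 242.2 W × 7.3 h × 7 d = 12,376 Wh = 12.38 kWh
washing machine: 968.1 W × 1.49 h × 7 d = 10,097 Wh = 10.1 kWh
Total energy = 47.37 + 10.84 + 12.38 + 10.1 = 80.68 kWh
Cost = 80.68 kWh × $0.320 = $25.82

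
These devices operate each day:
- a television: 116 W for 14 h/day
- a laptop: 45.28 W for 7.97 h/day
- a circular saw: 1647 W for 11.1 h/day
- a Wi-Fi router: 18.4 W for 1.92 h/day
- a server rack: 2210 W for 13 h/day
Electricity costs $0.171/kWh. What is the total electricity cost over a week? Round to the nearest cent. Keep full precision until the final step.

$58.69

television: 116 W × 14 h × 7 d = 11,368 Wh = 11.37 kWh
laptop: 45.28 W × 7.97 h × 7 d = 2,526 Wh = 2.526 kWh
circular saw: 1647 W × 11.1 h × 7 d = 127,972 Wh = 128 kWh
Wi-Fi router: 18.4 W × 1.92 h × 7 d = 247 Wh = 0.2473 kWh
server rack: 2210 W × 13 h × 7 d = 201,110 Wh = 201.1 kWh
Total energy = 11.37 + 2.526 + 128 + 0.2473 + 201.1 = 343.2 kWh
Cost = 343.2 kWh × $0.171 = $58.69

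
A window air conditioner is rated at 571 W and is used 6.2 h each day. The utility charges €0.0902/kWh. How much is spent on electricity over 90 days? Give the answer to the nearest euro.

Energy = 571 W × 6.2 h/day × 90 days = 318,618 Wh = 318.6 kWh
Cost = 318.6 kWh × €0.0902/kWh = €28.74 ≈ €29

€29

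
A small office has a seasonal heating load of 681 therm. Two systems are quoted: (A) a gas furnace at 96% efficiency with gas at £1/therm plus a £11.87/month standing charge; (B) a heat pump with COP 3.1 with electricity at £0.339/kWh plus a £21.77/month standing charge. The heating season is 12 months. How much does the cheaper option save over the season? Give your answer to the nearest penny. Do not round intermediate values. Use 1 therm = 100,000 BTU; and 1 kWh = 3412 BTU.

Heat load = 681 therm × 100,000 = 68,100,000 BTU
Gas: input = 68,100,000 / 0.96 = 70,937,500 BTU = 709.4 therm → 709.4 × £1 = £709.38; + 12 × £11.87 standing = £851.82
Heat pump: 68,100,000 BTU / 3412 = 19,960 kWh heat; / 3.1 = 6,438 kWh in → × £0.339 = £2,182.61; + 12 × £21.77 standing = £2,443.85
Difference = |£851.82 − £2,443.85| = £1,592.03

£1592.03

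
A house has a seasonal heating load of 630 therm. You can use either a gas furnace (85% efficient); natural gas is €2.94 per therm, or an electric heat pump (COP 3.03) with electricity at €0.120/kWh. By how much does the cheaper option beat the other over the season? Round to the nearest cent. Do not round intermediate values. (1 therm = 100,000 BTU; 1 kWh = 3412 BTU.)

Heat load = 630 therm × 100,000 = 63,000,000 BTU
Gas: input = 63,000,000 / 0.85 = 74,117,647 BTU = 741.2 therm → 741.2 × €2.94 = €2,179.06
Heat pump: 63,000,000 BTU / 3412 = 18,460 kWh heat; / 3.03 = 6,094 kWh in → × €0.120 = €731.26
Difference = |€2,179.06 − €731.26| = €1,447.80

€1447.80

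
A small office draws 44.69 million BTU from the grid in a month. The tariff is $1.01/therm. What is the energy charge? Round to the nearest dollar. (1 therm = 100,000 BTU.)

44.69 million BTU × (10 therm/million BTU) = 446.9 therm
Cost = 446.9 therm × $1.01/therm = $451.37 ≈ $451

$451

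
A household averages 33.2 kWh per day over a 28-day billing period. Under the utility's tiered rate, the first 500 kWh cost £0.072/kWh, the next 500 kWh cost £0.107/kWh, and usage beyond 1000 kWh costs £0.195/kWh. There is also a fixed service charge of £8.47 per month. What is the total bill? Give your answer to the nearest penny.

£90.44

Usage = 33.2 kWh/day × 28 days = 929.6 kWh
First 500 kWh × £0.072 = £36.00
Next 429.6 kWh × £0.107 = £45.97
Remaining tier: 0 kWh (not reached)
Energy charge = £81.97; + service £8.47 = £90.44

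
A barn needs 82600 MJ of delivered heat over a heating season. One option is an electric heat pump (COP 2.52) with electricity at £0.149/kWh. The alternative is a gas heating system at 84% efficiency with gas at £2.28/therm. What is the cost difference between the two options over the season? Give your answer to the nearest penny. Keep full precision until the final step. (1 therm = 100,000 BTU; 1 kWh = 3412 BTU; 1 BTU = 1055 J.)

Heat load = 82600 MJ = 82,600,000,000 J / 1055 = 78,293,839 BTU
Gas: input = 78,293,839 / 0.84 = 93,206,951 BTU = 932.1 therm → 932.1 × £2.28 = £2,125.12
Heat pump: 78,293,839 BTU / 3412 = 22,950 kWh heat; / 2.52 = 9,106 kWh in → × £0.149 = £1,356.76
Difference = |£2,125.12 − £1,356.76| = £768.35

£768.35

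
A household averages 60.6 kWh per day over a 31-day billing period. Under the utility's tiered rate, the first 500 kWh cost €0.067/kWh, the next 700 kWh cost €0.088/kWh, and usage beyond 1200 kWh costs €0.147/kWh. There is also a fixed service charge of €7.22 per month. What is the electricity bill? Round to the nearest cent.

Usage = 60.6 kWh/day × 31 days = 1878.6 kWh
First 500 kWh × €0.067 = €33.50
Next 700 kWh × €0.088 = €61.60
Remaining 678.6 kWh × €0.147 = €99.75
Energy charge = €194.85; + service €7.22 = €202.07

€202.07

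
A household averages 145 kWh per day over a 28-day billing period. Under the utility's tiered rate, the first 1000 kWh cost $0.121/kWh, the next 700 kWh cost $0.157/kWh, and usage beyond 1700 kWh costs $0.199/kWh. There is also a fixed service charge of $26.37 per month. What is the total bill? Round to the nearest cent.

Usage = 145 kWh/day × 28 days = 4060 kWh
First 1000 kWh × $0.121 = $121.00
Next 700 kWh × $0.157 = $109.90
Remaining 2360 kWh × $0.199 = $469.64
Energy charge = $700.54; + service $26.37 = $726.91

$726.91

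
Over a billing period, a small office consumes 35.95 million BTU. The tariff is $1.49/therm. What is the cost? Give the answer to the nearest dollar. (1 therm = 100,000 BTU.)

35.95 million BTU × (10 therm/million BTU) = 359.5 therm
Cost = 359.5 therm × $1.49/therm = $535.65 ≈ $536

$536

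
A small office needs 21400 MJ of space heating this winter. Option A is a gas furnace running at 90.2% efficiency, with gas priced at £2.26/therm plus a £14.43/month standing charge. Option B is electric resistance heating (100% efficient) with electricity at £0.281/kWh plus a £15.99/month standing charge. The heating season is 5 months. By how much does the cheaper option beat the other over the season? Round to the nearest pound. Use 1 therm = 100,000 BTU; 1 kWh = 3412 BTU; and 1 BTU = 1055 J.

Heat load = 21400 MJ = 21,400,000,000 J / 1055 = 20,284,360 BTU
Gas: input = 20,284,360 / 0.902 = 22,488,204 BTU = 224.9 therm → 224.9 × £2.26 = £508.23; + 5 × £14.43 standing = £580.38
Electric: 20,284,360 BTU / 3412 = 5,945 kWh → × £0.281 = £1,670.55; + 5 × £15.99 standing = £1,750.50
Difference = |£580.38 − £1,750.50| = £1,170.11 ≈ £1170

£1170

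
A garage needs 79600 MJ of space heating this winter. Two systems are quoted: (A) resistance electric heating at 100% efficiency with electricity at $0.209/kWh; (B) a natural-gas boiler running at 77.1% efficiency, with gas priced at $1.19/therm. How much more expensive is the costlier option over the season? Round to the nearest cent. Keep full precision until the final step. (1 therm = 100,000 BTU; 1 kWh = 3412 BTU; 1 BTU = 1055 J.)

$3457.12

Heat load = 79600 MJ = 79,600,000,000 J / 1055 = 75,450,237 BTU
Gas: input = 75,450,237 / 0.771 = 97,860,230 BTU = 978.6 therm → 978.6 × $1.19 = $1,164.54
Electric: 75,450,237 BTU / 3412 = 22,110 kWh → × $0.209 = $4,621.66
Difference = |$1,164.54 − $4,621.66| = $3,457.12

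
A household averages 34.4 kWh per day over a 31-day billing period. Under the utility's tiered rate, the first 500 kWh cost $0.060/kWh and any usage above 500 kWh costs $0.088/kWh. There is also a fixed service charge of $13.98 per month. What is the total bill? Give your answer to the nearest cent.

Usage = 34.4 kWh/day × 31 days = 1066.4 kWh
First 500 kWh × $0.060 = $30.00
Remaining 566.4 kWh × $0.088 = $49.84
Energy charge = $79.84; + service $13.98 = $93.82

$93.82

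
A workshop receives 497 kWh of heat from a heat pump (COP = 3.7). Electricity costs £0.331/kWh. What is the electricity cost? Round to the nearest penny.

£44.46

Electrical input = 497 kWh / 3.7 = 134.3 kWh
Cost = 134.3 × £0.331/kWh = £44.46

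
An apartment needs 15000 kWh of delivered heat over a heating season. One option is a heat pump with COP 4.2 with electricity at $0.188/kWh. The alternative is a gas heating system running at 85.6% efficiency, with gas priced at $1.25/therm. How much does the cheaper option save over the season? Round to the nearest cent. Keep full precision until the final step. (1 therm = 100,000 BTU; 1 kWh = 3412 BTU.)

$75.94

Heat load = 15000 kWh × 3412 = 51,180,000 BTU
Gas: input = 51,180,000 / 0.856 = 59,789,720 BTU = 597.9 therm → 597.9 × $1.25 = $747.37
Heat pump: 51,180,000 BTU / 3412 = 15,000 kWh heat; / 4.2 = 3,571 kWh in → × $0.188 = $671.43
Difference = |$747.37 − $671.43| = $75.94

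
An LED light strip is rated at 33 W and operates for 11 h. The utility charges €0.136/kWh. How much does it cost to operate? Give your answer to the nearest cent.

€0.05

Energy = 33 W × 11 h = 363 Wh = 0.363 kWh
Cost = 0.363 kWh × €0.136/kWh = €0.05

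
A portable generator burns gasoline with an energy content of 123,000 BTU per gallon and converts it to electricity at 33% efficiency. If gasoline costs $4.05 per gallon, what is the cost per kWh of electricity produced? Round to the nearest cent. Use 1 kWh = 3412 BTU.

$0.34

Electrical output per gallon = 123,000 BTU × 0.33 / 3412 BTU/kWh = 11.9 kWh
Cost per kWh = $4.05 / 11.9 kWh = $0.340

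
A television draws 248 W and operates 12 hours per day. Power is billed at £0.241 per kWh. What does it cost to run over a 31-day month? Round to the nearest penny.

Energy = 248 W × 12 h/day × 31 days = 92,256 Wh = 92.26 kWh
Cost = 92.26 kWh × £0.241/kWh = £22.23

£22.23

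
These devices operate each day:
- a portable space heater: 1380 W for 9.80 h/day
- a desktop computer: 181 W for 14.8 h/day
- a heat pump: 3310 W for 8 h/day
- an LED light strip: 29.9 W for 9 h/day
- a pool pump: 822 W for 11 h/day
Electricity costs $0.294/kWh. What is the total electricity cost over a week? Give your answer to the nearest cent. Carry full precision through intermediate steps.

$107.00

portable space heater: 1380 W × 9.80 h × 7 d = 94,668 Wh = 94.67 kWh
desktop computer: 181 W × 14.8 h × 7 d = 18,752 Wh = 18.75 kWh
heat pump: 3310 W × 8 h × 7 d = 185,360 Wh = 185.4 kWh
LED light strip: 29.9 W × 9 h × 7 d = 1,884 Wh = 1.884 kWh
pool pump: 822 W × 11 h × 7 d = 63,294 Wh = 63.29 kWh
Total energy = 94.67 + 18.75 + 185.4 + 1.884 + 63.29 = 364 kWh
Cost = 364 kWh × $0.294 = $107.00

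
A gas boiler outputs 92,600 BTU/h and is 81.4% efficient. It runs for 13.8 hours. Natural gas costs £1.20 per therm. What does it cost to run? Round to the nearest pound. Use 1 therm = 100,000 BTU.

Heat delivered = 92,600 BTU/h × 13.8 h = 1,277,880 BTU
Gas input = 1,277,880 / 0.814 = 1,569,877 BTU
= 1,569,877 / 100,000 = 15.7 therm
Cost = 15.7 × £1.20/therm = £18.84 ≈ £19

£19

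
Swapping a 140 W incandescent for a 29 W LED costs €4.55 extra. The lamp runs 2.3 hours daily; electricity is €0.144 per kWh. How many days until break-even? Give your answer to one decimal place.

123.8 days

Power saved = 140 − 29 = 111 W
Daily energy saved = 111 W × 2.3 h = 255.3 Wh = 0.2553 kWh
Daily savings = 0.2553 × €0.144 = €0.0368
Payback = €4.55 / €0.0368 per day = 123.8 days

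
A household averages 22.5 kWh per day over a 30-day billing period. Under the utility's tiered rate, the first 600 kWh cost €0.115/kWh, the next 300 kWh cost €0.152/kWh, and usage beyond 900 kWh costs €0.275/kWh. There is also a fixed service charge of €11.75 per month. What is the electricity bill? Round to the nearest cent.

€92.15

Usage = 22.5 kWh/day × 30 days = 675 kWh
First 600 kWh × €0.115 = €69.00
Next 75 kWh × €0.152 = €11.40
Remaining tier: 0 kWh (not reached)
Energy charge = €80.40; + service €11.75 = €92.15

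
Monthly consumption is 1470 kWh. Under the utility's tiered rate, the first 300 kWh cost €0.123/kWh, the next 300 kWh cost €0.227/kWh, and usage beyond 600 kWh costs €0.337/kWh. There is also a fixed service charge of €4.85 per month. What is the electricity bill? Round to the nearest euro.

€403

First 300 kWh × €0.123 = €36.90
Next 300 kWh × €0.227 = €68.10
Remaining 870 kWh × €0.337 = €293.19
Energy charge = €398.19; + service €4.85 = €403.04 ≈ €403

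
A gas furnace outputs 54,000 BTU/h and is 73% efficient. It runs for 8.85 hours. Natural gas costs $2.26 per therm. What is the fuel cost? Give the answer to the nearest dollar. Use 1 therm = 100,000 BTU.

$15

Heat delivered = 54,000 BTU/h × 8.85 h = 477,900 BTU
Gas input = 477,900 / 0.73 = 654,658 BTU
= 654,658 / 100,000 = 6.547 therm
Cost = 6.547 × $2.26/therm = $14.80 ≈ $15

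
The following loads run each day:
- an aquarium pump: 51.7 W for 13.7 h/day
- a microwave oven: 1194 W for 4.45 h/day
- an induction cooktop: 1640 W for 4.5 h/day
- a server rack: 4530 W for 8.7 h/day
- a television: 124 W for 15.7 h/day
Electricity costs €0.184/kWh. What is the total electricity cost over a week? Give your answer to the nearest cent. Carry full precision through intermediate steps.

aquarium pump: 51.7 W × 13.7 h × 7 d = 4,958 Wh = 4.958 kWh
microwave oven: 1194 W × 4.45 h × 7 d = 37,193 Wh = 37.19 kWh
induction cooktop: 1640 W × 4.5 h × 7 d = 51,660 Wh = 51.66 kWh
server rack: 4530 W × 8.7 h × 7 d = 275,877 Wh = 275.9 kWh
television: 124 W × 15.7 h × 7 d = 13,628 Wh = 13.63 kWh
Total energy = 4.958 + 37.19 + 51.66 + 275.9 + 13.63 = 383.3 kWh
Cost = 383.3 kWh × €0.184 = €70.53

€70.53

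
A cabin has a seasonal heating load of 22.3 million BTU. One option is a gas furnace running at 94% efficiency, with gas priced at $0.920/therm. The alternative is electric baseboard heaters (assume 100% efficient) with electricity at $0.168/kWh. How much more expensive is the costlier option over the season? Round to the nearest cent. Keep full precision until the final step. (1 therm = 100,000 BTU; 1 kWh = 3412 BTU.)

Heat load = 22.3 × 10⁶ BTU = 22,300,000 BTU
Gas: input = 22,300,000 / 0.94 = 23,723,404 BTU = 237.2 therm → 237.2 × $0.920 = $218.26
Electric: 22,300,000 BTU / 3412 = 6,536 kWh → × $0.168 = $1,098.01
Difference = |$218.26 − $1,098.01| = $879.75

$879.75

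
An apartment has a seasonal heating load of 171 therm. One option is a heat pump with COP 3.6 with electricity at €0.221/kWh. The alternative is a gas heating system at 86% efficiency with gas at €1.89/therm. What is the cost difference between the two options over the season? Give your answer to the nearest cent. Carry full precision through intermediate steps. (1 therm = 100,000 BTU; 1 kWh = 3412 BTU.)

Heat load = 171 therm × 100,000 = 17,100,000 BTU
Gas: input = 17,100,000 / 0.86 = 19,883,721 BTU = 198.8 therm → 198.8 × €1.89 = €375.80
Heat pump: 17,100,000 BTU / 3412 = 5,012 kWh heat; / 3.6 = 1,392 kWh in → × €0.221 = €307.66
Difference = |€375.80 − €307.66| = €68.14

€68.14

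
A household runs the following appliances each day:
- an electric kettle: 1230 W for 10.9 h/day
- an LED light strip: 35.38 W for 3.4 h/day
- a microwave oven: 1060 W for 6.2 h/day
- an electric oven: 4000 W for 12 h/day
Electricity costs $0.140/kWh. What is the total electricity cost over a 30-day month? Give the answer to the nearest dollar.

$286

electric kettle: 1230 W × 10.9 h × 30 d = 402,210 Wh = 402.2 kWh
LED light strip: 35.38 W × 3.4 h × 30 d = 3,609 Wh = 3.609 kWh
microwave oven: 1060 W × 6.2 h × 30 d = 197,160 Wh = 197.2 kWh
electric oven: 4000 W × 12 h × 30 d = 1,440,000 Wh = 1,440 kWh
Total energy = 402.2 + 3.609 + 197.2 + 1,440 = 2,043 kWh
Cost = 2,043 kWh × $0.140 = $286.02 ≈ $286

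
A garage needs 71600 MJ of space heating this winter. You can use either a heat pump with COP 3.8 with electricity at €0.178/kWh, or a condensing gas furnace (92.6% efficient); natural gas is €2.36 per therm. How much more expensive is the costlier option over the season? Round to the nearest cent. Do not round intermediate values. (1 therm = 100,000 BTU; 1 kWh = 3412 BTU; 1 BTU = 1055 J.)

Heat load = 71600 MJ = 71,600,000,000 J / 1055 = 67,867,299 BTU
Gas: input = 67,867,299 / 0.926 = 73,290,819 BTU = 732.9 therm → 732.9 × €2.36 = €1,729.66
Heat pump: 67,867,299 BTU / 3412 = 19,890 kWh heat; / 3.8 = 5,234 kWh in → × €0.178 = €931.73
Difference = |€1,729.66 − €931.73| = €797.94

€797.94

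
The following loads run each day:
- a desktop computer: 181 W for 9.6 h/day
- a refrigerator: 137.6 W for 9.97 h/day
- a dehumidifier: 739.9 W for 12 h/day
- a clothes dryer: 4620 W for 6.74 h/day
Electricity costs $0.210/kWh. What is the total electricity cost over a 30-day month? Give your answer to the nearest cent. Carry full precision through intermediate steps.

desktop computer: 181 W × 9.6 h × 30 d = 52,128 Wh = 52.13 kWh
refrigerator: 137.6 W × 9.97 h × 30 d = 41,156 Wh = 41.16 kWh
dehumidifier: 739.9 W × 12 h × 30 d = 266,364 Wh = 266.4 kWh
clothes dryer: 4620 W × 6.74 h × 30 d = 934,164 Wh = 934.2 kWh
Total energy = 52.13 + 41.16 + 266.4 + 934.2 = 1,294 kWh
Cost = 1,294 kWh × $0.210 = $271.70

$271.70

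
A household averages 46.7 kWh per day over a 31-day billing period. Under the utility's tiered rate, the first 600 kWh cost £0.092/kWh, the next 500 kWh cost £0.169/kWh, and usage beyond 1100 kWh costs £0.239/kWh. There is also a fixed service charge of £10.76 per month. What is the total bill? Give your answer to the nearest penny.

Usage = 46.7 kWh/day × 31 days = 1447.7 kWh
First 600 kWh × £0.092 = £55.20
Next 500 kWh × £0.169 = £84.50
Remaining 347.7 kWh × £0.239 = £83.10
Energy charge = £222.80; + service £10.76 = £233.56

£233.56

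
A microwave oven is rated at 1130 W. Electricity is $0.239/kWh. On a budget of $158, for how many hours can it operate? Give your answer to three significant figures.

Energy budget = $158 / $0.239 per kWh = 661.1 kWh = 661,088 Wh
Runtime = 661,088 Wh / 1130 W = 585 h

585 h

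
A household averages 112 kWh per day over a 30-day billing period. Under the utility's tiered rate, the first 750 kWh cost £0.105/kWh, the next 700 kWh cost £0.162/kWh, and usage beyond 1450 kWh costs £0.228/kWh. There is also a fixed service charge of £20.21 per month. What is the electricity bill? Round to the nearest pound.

Usage = 112 kWh/day × 30 days = 3360 kWh
First 750 kWh × £0.105 = £78.75
Next 700 kWh × £0.162 = £113.40
Remaining 1910 kWh × £0.228 = £435.48
Energy charge = £627.63; + service £20.21 = £647.84 ≈ £648

£648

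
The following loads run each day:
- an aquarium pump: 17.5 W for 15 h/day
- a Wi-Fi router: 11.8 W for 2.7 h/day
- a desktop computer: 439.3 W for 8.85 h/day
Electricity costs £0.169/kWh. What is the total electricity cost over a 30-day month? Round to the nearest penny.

£21.20

aquarium pump: 17.5 W × 15 h × 30 d = 7,875 Wh = 7.875 kWh
Wi-Fi router: 11.8 W × 2.7 h × 30 d = 956 Wh = 0.9558 kWh
desktop computer: 439.3 W × 8.85 h × 30 d = 116,634 Wh = 116.6 kWh
Total energy = 7.875 + 0.9558 + 116.6 = 125.5 kWh
Cost = 125.5 kWh × £0.169 = £21.20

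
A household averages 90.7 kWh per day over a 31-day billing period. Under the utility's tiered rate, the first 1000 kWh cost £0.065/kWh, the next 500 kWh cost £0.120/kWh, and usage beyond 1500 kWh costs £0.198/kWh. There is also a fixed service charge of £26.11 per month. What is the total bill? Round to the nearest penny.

£410.83

Usage = 90.7 kWh/day × 31 days = 2811.7 kWh
First 1000 kWh × £0.065 = £65.00
Next 500 kWh × £0.120 = £60.00
Remaining 1311.7 kWh × £0.198 = £259.72
Energy charge = £384.72; + service £26.11 = £410.83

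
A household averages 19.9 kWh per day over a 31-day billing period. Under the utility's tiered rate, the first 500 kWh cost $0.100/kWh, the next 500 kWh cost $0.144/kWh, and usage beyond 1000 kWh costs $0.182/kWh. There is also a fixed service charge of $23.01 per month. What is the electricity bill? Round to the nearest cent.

$89.84

Usage = 19.9 kWh/day × 31 days = 616.9 kWh
First 500 kWh × $0.100 = $50.00
Next 116.9 kWh × $0.144 = $16.83
Remaining tier: 0 kWh (not reached)
Energy charge = $66.83; + service $23.01 = $89.84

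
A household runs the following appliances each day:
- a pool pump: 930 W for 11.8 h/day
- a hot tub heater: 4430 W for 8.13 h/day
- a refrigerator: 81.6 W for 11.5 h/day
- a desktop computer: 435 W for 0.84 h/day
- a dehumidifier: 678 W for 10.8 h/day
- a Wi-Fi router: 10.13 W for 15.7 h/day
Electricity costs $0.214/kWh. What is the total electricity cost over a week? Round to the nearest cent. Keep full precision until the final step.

$83.55

pool pump: 930 W × 11.8 h × 7 d = 76,818 Wh = 76.82 kWh
hot tub heater: 4430 W × 8.13 h × 7 d = 252,111 Wh = 252.1 kWh
refrigerator: 81.6 W × 11.5 h × 7 d = 6,569 Wh = 6.569 kWh
desktop computer: 435 W × 0.84 h × 7 d = 2,558 Wh = 2.558 kWh
dehumidifier: 678 W × 10.8 h × 7 d = 51,257 Wh = 51.26 kWh
Wi-Fi router: 10.13 W × 15.7 h × 7 d = 1,113 Wh = 1.113 kWh
Total energy = 76.82 + 252.1 + 6.569 + 2.558 + 51.26 + 1.113 = 390.4 kWh
Cost = 390.4 kWh × $0.214 = $83.55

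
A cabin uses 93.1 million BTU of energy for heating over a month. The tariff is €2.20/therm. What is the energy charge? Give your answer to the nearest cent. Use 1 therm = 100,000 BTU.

93.1 million BTU × (10 therm/million BTU) = 931 therm
Cost = 931 therm × €2.20/therm = €2,048.20

€2048.20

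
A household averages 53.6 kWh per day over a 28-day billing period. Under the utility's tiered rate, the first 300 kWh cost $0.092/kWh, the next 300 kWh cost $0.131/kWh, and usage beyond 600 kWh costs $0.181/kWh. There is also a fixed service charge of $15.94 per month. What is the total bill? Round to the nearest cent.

$245.88

Usage = 53.6 kWh/day × 28 days = 1500.8 kWh
First 300 kWh × $0.092 = $27.60
Next 300 kWh × $0.131 = $39.30
Remaining 900.8 kWh × $0.181 = $163.04
Energy charge = $229.94; + service $15.94 = $245.88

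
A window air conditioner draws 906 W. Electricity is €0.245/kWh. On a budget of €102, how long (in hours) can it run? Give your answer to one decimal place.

Energy budget = €102 / €0.245 per kWh = 416.3 kWh = 416,327 Wh
Runtime = 416,327 Wh / 906 W = 459.5 h

459.5 h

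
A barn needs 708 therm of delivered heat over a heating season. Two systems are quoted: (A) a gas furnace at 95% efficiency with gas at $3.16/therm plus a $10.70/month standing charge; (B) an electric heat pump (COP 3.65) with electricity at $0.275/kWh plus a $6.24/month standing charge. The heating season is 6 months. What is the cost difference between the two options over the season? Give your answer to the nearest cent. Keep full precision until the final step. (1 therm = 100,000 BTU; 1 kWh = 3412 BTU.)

Heat load = 708 therm × 100,000 = 70,800,000 BTU
Gas: input = 70,800,000 / 0.95 = 74,526,316 BTU = 745.3 therm → 745.3 × $3.16 = $2,355.03; + 6 × $10.70 standing = $2,419.23
Heat pump: 70,800,000 BTU / 3412 = 20,750 kWh heat; / 3.65 = 5,685 kWh in → × $0.275 = $1,563.38; + 6 × $6.24 standing = $1,600.82
Difference = |$2,419.23 − $1,600.82| = $818.41

$818.41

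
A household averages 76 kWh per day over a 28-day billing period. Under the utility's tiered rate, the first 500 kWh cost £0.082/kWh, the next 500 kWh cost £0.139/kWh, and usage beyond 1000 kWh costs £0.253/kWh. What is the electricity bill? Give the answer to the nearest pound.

Usage = 76 kWh/day × 28 days = 2128 kWh
First 500 kWh × £0.082 = £41.00
Next 500 kWh × £0.139 = £69.50
Remaining 1128 kWh × £0.253 = £285.38
Total = £395.88 ≈ £396

£396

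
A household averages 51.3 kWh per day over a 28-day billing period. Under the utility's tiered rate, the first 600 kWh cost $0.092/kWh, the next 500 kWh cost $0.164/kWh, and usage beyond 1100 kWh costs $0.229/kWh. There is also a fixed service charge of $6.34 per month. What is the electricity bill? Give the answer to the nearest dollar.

$221

Usage = 51.3 kWh/day × 28 days = 1436.4 kWh
First 600 kWh × $0.092 = $55.20
Next 500 kWh × $0.164 = $82.00
Remaining 336.4 kWh × $0.229 = $77.04
Energy charge = $214.24; + service $6.34 = $220.58 ≈ $221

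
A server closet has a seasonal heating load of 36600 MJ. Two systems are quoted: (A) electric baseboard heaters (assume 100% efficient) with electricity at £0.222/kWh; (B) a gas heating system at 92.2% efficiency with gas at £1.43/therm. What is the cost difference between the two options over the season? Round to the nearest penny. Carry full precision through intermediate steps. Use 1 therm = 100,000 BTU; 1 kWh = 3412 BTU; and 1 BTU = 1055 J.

£1719.15

Heat load = 36600 MJ = 36,600,000,000 J / 1055 = 34,691,943 BTU
Gas: input = 34,691,943 / 0.922 = 37,626,836 BTU = 376.3 therm → 376.3 × £1.43 = £538.06
Electric: 34,691,943 BTU / 3412 = 10,170 kWh → × £0.222 = £2,257.21
Difference = |£538.06 − £2,257.21| = £1,719.15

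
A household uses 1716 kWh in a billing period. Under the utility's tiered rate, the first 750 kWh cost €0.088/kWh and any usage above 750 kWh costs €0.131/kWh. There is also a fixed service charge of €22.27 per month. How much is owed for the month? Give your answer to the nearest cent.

€214.82

First 750 kWh × €0.088 = €66.00
Remaining 966 kWh × €0.131 = €126.55
Energy charge = €192.55; + service €22.27 = €214.82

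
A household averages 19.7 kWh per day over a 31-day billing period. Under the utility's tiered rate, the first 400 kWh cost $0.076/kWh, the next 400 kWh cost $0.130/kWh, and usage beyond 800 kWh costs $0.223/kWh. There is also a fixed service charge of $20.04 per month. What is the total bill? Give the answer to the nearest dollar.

$78

Usage = 19.7 kWh/day × 31 days = 610.7 kWh
First 400 kWh × $0.076 = $30.40
Next 210.7 kWh × $0.130 = $27.39
Remaining tier: 0 kWh (not reached)
Energy charge = $57.79; + service $20.04 = $77.83 ≈ $78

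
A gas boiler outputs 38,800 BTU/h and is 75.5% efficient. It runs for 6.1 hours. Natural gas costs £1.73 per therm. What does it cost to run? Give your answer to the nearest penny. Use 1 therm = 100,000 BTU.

Heat delivered = 38,800 BTU/h × 6.1 h = 236,680 BTU
Gas input = 236,680 / 0.755 = 313,483 BTU
= 313,483 / 100,000 = 3.135 therm
Cost = 3.135 × £1.73/therm = £5.42

£5.42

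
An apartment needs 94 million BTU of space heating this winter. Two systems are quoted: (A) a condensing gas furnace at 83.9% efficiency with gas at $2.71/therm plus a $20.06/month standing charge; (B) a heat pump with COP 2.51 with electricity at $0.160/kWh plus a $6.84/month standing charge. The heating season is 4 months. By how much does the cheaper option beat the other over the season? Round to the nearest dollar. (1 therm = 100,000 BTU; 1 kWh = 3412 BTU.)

$1333

Heat load = 94 × 10⁶ BTU = 94,000,000 BTU
Gas: input = 94,000,000 / 0.839 = 112,038,141 BTU = 1,120 therm → 1,120 × $2.71 = $3,036.23; + 4 × $20.06 standing = $3,116.47
Heat pump: 94,000,000 BTU / 3412 = 27,550 kWh heat; / 2.51 = 10,980 kWh in → × $0.160 = $1,756.16; + 4 × $6.84 standing = $1,783.52
Difference = |$3,116.47 − $1,783.52| = $1,332.95 ≈ $1333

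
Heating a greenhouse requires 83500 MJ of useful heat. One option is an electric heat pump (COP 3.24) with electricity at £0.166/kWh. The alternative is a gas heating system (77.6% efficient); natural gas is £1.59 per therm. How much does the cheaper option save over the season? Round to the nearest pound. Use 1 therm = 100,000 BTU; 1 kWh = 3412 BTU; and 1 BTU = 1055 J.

£433

Heat load = 83500 MJ = 83,500,000,000 J / 1055 = 79,146,919 BTU
Gas: input = 79,146,919 / 0.776 = 101,993,453 BTU = 1,020 therm → 1,020 × £1.59 = £1,621.70
Heat pump: 79,146,919 BTU / 3412 = 23,200 kWh heat; / 3.24 = 7,159 kWh in → × £0.166 = £1,188.47
Difference = |£1,621.70 − £1,188.47| = £433.23 ≈ £433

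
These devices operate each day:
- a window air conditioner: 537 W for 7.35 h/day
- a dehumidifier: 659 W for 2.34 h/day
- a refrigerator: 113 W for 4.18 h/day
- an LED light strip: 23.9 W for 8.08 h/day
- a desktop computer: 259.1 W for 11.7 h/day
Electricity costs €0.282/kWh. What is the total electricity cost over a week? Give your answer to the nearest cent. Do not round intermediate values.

€18.13

window air conditioner: 537 W × 7.35 h × 7 d = 27,629 Wh = 27.63 kWh
dehumidifier: 659 W × 2.34 h × 7 d = 10,794 Wh = 10.79 kWh
refrigerator: 113 W × 4.18 h × 7 d = 3,306 Wh = 3.306 kWh
LED light strip: 23.9 W × 8.08 h × 7 d = 1,352 Wh = 1.352 kWh
desktop computer: 259.1 W × 11.7 h × 7 d = 21,220 Wh = 21.22 kWh
Total energy = 27.63 + 10.79 + 3.306 + 1.352 + 21.22 = 64.3 kWh
Cost = 64.3 kWh × €0.282 = €18.13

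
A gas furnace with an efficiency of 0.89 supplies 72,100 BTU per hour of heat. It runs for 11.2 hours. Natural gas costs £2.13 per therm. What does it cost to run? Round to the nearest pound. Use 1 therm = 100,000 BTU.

Heat delivered = 72,100 BTU/h × 11.2 h = 807,520 BTU
Gas input = 807,520 / 0.89 = 907,326 BTU
= 907,326 / 100,000 = 9.073 therm
Cost = 9.073 × £2.13/therm = £19.33 ≈ £19

£19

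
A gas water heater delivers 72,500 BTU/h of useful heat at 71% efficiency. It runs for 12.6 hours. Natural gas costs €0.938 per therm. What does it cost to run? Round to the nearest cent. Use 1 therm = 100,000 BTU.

Heat delivered = 72,500 BTU/h × 12.6 h = 913,500 BTU
Gas input = 913,500 / 0.71 = 1,286,620 BTU
= 1,286,620 / 100,000 = 12.87 therm
Cost = 12.87 × €0.938/therm = €12.07

€12.07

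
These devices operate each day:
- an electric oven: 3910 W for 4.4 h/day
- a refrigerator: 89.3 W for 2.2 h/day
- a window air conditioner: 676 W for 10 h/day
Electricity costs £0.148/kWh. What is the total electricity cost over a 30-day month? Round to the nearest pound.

electric oven: 3910 W × 4.4 h × 30 d = 516,120 Wh = 516.1 kWh
refrigerator: 89.3 W × 2.2 h × 30 d = 5,894 Wh = 5.894 kWh
window air conditioner: 676 W × 10 h × 30 d = 202,800 Wh = 202.8 kWh
Total energy = 516.1 + 5.894 + 202.8 = 724.8 kWh
Cost = 724.8 kWh × £0.148 = £107.27 ≈ £107

£107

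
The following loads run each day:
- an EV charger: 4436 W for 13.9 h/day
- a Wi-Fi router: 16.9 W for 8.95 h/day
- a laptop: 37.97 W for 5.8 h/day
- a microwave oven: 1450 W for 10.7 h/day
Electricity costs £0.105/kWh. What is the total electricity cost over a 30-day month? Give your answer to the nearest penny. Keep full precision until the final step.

£244.27

EV charger: 4436 W × 13.9 h × 30 d = 1,849,812 Wh = 1,850 kWh
Wi-Fi router: 16.9 W × 8.95 h × 30 d = 4,538 Wh = 4.538 kWh
laptop: 37.97 W × 5.8 h × 30 d = 6,607 Wh = 6.607 kWh
microwave oven: 1450 W × 10.7 h × 30 d = 465,450 Wh = 465.4 kWh
Total energy = 1,850 + 4.538 + 6.607 + 465.4 = 2,326 kWh
Cost = 2,326 kWh × £0.105 = £244.27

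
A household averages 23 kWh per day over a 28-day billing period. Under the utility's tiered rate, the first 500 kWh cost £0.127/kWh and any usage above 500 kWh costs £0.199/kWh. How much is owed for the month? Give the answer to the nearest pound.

£92

Usage = 23 kWh/day × 28 days = 644 kWh
First 500 kWh × £0.127 = £63.50
Remaining 144 kWh × £0.199 = £28.66
Total = £92.16 ≈ £92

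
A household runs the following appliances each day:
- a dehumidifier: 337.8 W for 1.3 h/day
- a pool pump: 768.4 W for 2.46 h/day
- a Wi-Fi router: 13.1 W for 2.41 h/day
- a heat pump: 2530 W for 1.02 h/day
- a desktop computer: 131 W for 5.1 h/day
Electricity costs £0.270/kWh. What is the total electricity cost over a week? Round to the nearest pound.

dehumidifier: 337.8 W × 1.3 h × 7 d = 3,074 Wh = 3.074 kWh
pool pump: 768.4 W × 2.46 h × 7 d = 13,232 Wh = 13.23 kWh
Wi-Fi router: 13.1 W × 2.41 h × 7 d = 221 Wh = 0.221 kWh
heat pump: 2530 W × 1.02 h × 7 d = 18,064 Wh = 18.06 kWh
desktop computer: 131 W × 5.1 h × 7 d = 4,677 Wh = 4.677 kWh
Total energy = 3.074 + 13.23 + 0.221 + 18.06 + 4.677 = 39.27 kWh
Cost = 39.27 kWh × £0.270 = £10.60 ≈ £11

£11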